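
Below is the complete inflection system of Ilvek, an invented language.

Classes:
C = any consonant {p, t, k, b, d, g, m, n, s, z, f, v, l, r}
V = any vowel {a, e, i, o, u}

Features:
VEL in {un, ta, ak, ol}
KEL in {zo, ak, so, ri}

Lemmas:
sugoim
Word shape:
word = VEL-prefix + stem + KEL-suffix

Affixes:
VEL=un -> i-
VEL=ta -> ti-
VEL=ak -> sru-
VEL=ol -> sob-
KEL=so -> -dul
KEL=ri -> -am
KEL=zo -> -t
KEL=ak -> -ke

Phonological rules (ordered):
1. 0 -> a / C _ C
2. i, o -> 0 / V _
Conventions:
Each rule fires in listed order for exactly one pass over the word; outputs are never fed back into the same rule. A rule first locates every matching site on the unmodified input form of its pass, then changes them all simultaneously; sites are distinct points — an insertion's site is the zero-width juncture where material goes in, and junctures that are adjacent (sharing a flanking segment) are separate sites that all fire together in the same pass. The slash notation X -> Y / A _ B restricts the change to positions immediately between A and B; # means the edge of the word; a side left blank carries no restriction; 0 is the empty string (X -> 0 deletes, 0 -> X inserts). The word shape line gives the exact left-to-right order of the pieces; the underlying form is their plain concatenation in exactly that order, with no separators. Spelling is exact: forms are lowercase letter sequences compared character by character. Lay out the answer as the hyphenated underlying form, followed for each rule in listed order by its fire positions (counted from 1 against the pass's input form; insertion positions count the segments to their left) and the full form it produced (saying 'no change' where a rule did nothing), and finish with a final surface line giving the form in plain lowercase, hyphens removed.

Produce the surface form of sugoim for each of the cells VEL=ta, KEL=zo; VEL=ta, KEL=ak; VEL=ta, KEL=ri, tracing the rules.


cell VEL=ta, KEL=zo:
underlying: ti-sugoim-t
1. 0 -> a / C _ C: inserts after position(s) 8: tisugoimat
2. i, o -> 0 / V _: fires at position(s) 7: tisugomat
surface: tisugomat

cell VEL=ta, KEL=ak:
underlying: ti-sugoim-ke
1. 0 -> a / C _ C: inserts after position(s) 8: tisugoimake
2. i, o -> 0 / V _: fires at position(s) 7: tisugomake
surface: tisugomake

cell VEL=ta, KEL=ri:
underlying: ti-sugoim-am
1. 0 -> a / C _ C: no change
2. i, o -> 0 / V _: fires at position(s) 7: tisugomam
surface: tisugomam


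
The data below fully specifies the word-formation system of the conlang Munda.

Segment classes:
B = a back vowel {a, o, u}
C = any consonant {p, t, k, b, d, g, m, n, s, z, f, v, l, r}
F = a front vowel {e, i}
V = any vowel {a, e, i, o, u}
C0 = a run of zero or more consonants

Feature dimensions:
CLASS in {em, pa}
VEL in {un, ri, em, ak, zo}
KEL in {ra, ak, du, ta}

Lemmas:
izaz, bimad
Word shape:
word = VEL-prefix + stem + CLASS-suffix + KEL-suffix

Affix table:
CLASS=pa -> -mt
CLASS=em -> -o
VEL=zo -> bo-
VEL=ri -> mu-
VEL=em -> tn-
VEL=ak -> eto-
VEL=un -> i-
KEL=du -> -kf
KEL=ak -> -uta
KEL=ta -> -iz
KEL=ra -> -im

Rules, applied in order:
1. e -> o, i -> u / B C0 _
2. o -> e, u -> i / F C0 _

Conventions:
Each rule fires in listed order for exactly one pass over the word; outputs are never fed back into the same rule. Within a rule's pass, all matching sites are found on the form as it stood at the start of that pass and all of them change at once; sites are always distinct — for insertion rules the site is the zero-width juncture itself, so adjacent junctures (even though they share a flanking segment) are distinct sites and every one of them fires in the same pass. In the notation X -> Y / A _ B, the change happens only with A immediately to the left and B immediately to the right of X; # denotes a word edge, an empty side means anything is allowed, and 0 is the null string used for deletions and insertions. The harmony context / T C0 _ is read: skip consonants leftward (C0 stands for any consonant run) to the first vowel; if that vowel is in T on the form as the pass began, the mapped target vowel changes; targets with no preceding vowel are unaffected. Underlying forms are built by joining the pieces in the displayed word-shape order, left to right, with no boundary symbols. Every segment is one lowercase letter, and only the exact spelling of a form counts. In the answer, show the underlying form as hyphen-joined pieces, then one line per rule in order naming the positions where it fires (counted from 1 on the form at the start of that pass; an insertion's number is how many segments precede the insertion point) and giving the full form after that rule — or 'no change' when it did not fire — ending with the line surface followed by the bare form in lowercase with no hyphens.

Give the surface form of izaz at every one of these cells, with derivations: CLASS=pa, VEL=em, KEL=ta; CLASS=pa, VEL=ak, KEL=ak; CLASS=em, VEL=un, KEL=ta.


cell CLASS=pa, VEL=em, KEL=ta:
underlying: tn-izaz-mt-iz
1. e -> o, i -> u / B C0 _: fires at position(s) 9: tnizazmtuz
2. o -> e, u -> i / F C0 _: no change
surface: tnizazmtuz

cell CLASS=pa, VEL=ak, KEL=ak:
underlying: eto-izaz-mt-uta
1. e -> o, i -> u / B C0 _: fires at position(s) 4: etouzazmtuta
2. o -> e, u -> i / F C0 _: fires at position(s) 3: eteuzazmtuta
surface: eteuzazmtuta

cell CLASS=em, VEL=un, KEL=ta:
underlying: i-izaz-o-iz
1. e -> o, i -> u / B C0 _: fires at position(s) 7: iizazouz
2. o -> e, u -> i / F C0 _: no change
surface: iizazouz


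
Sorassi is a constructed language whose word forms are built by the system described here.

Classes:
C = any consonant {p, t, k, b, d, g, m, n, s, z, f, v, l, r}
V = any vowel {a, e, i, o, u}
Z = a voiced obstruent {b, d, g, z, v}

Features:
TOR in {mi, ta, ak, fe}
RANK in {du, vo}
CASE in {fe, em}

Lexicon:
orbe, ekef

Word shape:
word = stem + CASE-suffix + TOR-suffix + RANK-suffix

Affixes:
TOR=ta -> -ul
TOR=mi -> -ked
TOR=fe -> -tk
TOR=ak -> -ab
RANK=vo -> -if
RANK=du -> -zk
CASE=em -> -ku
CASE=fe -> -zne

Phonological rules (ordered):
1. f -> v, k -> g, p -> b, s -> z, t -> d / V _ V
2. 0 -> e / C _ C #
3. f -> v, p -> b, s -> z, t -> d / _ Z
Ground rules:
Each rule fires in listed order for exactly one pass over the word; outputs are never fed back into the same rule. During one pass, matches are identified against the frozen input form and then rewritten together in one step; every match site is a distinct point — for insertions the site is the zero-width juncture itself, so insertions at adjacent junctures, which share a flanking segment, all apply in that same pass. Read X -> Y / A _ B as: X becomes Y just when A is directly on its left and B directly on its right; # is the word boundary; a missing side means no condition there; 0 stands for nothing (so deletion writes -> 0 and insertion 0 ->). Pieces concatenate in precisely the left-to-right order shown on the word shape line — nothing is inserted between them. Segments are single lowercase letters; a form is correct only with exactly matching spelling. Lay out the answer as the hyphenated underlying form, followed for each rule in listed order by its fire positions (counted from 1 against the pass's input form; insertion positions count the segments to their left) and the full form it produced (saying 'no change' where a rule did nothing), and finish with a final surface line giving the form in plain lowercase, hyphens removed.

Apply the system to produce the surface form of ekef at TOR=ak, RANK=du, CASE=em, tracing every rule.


underlying: ekef-ku-ab-zk
1. f -> v, k -> g, p -> b, s -> z, t -> d / V _ V: fires at position(s) 2: egefkuabzk
2. 0 -> e / C _ C #: inserts after position(s) 9: egefkuabzek
3. f -> v, p -> b, s -> z, t -> d / _ Z: no change
surface: egefkuabzek


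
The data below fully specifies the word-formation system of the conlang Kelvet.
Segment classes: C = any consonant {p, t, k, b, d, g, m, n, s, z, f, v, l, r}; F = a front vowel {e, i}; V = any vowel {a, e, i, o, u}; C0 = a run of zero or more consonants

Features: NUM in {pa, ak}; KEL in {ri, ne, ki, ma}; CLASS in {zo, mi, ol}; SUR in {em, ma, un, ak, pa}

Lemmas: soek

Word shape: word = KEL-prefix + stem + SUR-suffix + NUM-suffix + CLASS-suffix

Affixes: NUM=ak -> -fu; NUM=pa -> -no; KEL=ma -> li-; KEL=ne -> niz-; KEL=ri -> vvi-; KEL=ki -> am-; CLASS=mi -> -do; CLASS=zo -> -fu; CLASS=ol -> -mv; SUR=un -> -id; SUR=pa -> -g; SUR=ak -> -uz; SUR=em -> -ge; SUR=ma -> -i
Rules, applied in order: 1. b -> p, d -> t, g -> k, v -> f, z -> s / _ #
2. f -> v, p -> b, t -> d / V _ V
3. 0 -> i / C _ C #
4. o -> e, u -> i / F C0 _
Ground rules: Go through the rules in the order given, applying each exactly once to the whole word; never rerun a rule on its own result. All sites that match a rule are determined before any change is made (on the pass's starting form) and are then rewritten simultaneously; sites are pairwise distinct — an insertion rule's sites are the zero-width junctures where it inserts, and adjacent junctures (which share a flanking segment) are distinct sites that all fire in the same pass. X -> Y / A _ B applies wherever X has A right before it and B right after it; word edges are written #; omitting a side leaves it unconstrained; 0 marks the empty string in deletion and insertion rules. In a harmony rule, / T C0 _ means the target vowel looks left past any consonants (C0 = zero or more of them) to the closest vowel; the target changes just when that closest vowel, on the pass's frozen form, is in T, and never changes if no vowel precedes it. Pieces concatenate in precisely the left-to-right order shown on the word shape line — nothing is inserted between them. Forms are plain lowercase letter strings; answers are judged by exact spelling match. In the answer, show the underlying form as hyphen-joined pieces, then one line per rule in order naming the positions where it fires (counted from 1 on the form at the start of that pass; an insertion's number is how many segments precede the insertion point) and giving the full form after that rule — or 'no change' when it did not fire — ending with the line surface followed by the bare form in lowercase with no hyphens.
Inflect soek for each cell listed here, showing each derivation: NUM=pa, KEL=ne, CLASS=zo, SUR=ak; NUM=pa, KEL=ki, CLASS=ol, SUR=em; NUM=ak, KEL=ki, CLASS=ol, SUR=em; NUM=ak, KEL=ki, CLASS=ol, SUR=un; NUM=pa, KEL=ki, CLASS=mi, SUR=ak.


cell NUM=pa, KEL=ne, CLASS=zo, SUR=ak:
underlying: niz-soek-uz-no-fu
1. b -> p, d -> t, g -> k, v -> f, z -> s / _ #: no change
2. f -> v, p -> b, t -> d / V _ V: fires at position(s) 12: nizsoekuznovu
3. 0 -> i / C _ C #: no change
4. o -> e, u -> i / F C0 _: fires at position(s) 5, 8: nizseekiznovu
surface: nizseekiznovu

cell NUM=pa, KEL=ki, CLASS=ol, SUR=em:
underlying: am-soek-ge-no-mv
1. b -> p, d -> t, g -> k, v -> f, z -> s / _ #: fires at position(s) 12: amsoekgenomf
2. f -> v, p -> b, t -> d / V _ V: no change
3. 0 -> i / C _ C #: inserts after position(s) 11: amsoekgenomif
4. o -> e, u -> i / F C0 _: fires at position(s) 10: amsoekgenemif
surface: amsoekgenemif

cell NUM=ak, KEL=ki, CLASS=ol, SUR=em:
underlying: am-soek-ge-fu-mv
1. b -> p, d -> t, g -> k, v -> f, z -> s / _ #: fires at position(s) 12: amsoekgefumf
2. f -> v, p -> b, t -> d / V _ V: fires at position(s) 9: amsoekgevumf
3. 0 -> i / C _ C #: inserts after position(s) 11: amsoekgevumif
4. o -> e, u -> i / F C0 _: fires at position(s) 10: amsoekgevimif
surface: amsoekgevimif

cell NUM=ak, KEL=ki, CLASS=ol, SUR=un:
underlying: am-soek-id-fu-mv
1. b -> p, d -> t, g -> k, v -> f, z -> s / _ #: fires at position(s) 12: amsoekidfumf
2. f -> v, p -> b, t -> d / V _ V: no change
3. 0 -> i / C _ C #: inserts after position(s) 11: amsoekidfumif
4. o -> e, u -> i / F C0 _: fires at position(s) 10: amsoekidfimif
surface: amsoekidfimif

cell NUM=pa, KEL=ki, CLASS=mi, SUR=ak:
underlying: am-soek-uz-no-do
1. b -> p, d -> t, g -> k, v -> f, z -> s / _ #: no change
2. f -> v, p -> b, t -> d / V _ V: no change
3. 0 -> i / C _ C #: no change
4. o -> e, u -> i / F C0 _: fires at position(s) 7: amsoekiznodo
surface: amsoekiznodo


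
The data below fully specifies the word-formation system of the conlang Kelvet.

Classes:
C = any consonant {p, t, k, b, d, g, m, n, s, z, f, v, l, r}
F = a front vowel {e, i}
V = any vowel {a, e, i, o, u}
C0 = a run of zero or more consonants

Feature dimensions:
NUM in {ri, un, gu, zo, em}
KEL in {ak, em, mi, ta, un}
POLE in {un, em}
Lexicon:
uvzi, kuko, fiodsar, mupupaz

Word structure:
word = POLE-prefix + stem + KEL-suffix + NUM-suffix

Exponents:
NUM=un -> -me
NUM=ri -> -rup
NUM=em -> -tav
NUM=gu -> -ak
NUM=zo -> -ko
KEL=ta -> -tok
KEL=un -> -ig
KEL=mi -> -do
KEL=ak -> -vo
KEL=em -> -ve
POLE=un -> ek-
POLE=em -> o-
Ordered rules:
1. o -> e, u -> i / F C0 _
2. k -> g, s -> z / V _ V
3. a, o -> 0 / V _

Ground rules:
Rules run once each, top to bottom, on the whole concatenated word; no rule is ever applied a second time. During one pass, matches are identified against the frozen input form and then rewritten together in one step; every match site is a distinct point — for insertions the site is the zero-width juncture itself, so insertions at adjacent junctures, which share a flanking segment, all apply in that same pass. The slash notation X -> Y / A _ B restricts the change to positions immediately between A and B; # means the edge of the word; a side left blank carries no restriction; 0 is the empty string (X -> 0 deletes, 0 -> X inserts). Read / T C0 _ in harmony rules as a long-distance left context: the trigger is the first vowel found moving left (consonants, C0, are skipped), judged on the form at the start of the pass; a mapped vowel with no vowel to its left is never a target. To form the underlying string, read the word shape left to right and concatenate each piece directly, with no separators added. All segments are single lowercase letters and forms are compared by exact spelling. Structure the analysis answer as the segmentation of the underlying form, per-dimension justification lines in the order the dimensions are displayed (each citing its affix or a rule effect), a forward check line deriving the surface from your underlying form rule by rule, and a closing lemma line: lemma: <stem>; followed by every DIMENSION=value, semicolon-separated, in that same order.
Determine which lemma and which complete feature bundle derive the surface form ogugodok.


underlying: o-kuko-do-ak
NUM=gu - signalled by the affix -ak
KEL=mi - signalled by the affix -do
POLE=em - signalled by the affix o-
check: okukodoak -> okukodoak -> ogugodoak -> ogugodok
lemma: kuko; NUM=gu; KEL=mi; POLE=em


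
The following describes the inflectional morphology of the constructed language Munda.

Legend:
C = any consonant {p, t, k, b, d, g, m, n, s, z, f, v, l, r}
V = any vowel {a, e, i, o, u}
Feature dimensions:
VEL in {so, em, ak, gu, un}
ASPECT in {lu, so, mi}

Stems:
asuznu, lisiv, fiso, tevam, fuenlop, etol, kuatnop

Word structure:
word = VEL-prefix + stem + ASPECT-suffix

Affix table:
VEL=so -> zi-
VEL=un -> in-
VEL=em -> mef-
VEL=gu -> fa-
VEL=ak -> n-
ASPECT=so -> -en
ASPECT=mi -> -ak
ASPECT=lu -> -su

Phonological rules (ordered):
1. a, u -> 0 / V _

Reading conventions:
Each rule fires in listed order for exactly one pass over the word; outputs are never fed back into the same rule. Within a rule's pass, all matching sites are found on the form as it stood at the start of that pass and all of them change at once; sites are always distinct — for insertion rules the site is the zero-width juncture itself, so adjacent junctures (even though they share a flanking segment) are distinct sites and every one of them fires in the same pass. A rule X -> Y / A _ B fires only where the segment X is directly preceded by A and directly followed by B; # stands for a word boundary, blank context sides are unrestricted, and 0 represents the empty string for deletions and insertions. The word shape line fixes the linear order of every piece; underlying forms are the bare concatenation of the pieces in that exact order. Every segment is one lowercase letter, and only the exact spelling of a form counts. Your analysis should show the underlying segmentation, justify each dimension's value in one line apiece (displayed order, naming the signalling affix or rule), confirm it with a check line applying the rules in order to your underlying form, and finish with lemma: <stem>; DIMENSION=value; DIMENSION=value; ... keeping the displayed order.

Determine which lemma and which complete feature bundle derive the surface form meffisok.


underlying: mef-fiso-ak
VEL=em - signalled by the affix mef-
ASPECT=mi - signalled by the affix -ak
check: meffisoak -> meffisok
lemma: fiso; VEL=em; ASPECT=mi


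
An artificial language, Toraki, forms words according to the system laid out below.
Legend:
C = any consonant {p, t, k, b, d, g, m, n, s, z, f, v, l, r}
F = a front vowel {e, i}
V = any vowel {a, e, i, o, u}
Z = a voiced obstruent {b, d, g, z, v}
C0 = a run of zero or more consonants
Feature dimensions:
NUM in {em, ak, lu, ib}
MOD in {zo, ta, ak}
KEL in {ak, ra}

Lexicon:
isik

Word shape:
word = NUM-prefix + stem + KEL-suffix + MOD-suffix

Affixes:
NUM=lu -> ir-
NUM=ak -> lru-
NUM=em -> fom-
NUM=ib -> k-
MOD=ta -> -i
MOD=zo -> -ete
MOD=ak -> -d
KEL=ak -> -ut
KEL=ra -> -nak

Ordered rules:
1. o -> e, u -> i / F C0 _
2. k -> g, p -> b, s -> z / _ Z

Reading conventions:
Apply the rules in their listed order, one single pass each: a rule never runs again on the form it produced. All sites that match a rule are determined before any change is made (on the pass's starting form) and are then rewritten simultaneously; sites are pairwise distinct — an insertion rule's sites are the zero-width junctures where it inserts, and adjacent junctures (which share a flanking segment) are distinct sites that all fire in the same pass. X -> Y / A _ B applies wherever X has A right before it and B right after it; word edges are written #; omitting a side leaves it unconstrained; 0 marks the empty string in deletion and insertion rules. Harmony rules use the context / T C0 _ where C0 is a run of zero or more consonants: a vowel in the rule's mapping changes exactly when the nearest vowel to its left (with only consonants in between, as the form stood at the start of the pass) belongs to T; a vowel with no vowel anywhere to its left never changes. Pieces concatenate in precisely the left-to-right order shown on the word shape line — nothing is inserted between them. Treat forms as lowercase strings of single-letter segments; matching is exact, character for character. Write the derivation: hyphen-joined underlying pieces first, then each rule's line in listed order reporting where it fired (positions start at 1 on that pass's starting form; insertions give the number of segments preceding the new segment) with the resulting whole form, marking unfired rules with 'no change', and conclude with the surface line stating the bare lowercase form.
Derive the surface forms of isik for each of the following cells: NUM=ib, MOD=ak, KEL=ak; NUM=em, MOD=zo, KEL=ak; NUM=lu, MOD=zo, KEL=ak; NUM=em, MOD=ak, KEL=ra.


cell NUM=ib, MOD=ak, KEL=ak:
underlying: k-isik-ut-d
1. o -> e, u -> i / F C0 _: fires at position(s) 6: kisikitd
2. k -> g, p -> b, s -> z / _ Z: no change
surface: kisikitd

cell NUM=em, MOD=zo, KEL=ak:
underlying: fom-isik-ut-ete
1. o -> e, u -> i / F C0 _: fires at position(s) 8: fomisikitete
2. k -> g, p -> b, s -> z / _ Z: no change
surface: fomisikitete

cell NUM=lu, MOD=zo, KEL=ak:
underlying: ir-isik-ut-ete
1. o -> e, u -> i / F C0 _: fires at position(s) 7: irisikitete
2. k -> g, p -> b, s -> z / _ Z: no change
surface: irisikitete

cell NUM=em, MOD=ak, KEL=ra:
underlying: fom-isik-nak-d
1. o -> e, u -> i / F C0 _: no change
2. k -> g, p -> b, s -> z / _ Z: fires at position(s) 10: fomisiknagd
surface: fomisiknagd


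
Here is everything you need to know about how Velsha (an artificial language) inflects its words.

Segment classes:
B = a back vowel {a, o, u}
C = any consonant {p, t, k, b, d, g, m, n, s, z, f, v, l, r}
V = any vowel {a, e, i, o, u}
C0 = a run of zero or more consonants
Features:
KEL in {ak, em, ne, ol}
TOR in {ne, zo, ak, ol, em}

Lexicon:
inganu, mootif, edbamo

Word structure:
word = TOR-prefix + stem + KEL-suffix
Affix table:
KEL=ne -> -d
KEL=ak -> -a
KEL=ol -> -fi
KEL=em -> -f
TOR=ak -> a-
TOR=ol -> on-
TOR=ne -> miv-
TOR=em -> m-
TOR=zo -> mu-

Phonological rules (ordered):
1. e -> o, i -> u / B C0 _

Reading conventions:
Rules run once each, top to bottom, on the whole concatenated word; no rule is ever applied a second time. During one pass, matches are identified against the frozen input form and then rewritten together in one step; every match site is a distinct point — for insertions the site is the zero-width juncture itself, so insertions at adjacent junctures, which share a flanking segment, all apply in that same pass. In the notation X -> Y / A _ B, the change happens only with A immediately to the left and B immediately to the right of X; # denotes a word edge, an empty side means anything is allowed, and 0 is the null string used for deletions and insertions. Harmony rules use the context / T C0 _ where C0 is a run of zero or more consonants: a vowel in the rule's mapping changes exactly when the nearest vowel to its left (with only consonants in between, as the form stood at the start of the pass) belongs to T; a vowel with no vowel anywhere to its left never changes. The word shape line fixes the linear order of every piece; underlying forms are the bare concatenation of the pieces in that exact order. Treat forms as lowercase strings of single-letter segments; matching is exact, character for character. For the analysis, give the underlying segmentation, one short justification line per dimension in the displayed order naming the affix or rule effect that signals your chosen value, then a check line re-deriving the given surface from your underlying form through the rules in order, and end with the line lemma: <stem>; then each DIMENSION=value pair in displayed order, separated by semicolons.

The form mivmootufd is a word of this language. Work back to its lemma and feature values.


underlying: miv-mootif-d
KEL=ne - signalled by the affix -d
TOR=ne - signalled by the affix miv-
check: mivmootifd -> mivmootufd
lemma: mootif; KEL=ne; TOR=ne


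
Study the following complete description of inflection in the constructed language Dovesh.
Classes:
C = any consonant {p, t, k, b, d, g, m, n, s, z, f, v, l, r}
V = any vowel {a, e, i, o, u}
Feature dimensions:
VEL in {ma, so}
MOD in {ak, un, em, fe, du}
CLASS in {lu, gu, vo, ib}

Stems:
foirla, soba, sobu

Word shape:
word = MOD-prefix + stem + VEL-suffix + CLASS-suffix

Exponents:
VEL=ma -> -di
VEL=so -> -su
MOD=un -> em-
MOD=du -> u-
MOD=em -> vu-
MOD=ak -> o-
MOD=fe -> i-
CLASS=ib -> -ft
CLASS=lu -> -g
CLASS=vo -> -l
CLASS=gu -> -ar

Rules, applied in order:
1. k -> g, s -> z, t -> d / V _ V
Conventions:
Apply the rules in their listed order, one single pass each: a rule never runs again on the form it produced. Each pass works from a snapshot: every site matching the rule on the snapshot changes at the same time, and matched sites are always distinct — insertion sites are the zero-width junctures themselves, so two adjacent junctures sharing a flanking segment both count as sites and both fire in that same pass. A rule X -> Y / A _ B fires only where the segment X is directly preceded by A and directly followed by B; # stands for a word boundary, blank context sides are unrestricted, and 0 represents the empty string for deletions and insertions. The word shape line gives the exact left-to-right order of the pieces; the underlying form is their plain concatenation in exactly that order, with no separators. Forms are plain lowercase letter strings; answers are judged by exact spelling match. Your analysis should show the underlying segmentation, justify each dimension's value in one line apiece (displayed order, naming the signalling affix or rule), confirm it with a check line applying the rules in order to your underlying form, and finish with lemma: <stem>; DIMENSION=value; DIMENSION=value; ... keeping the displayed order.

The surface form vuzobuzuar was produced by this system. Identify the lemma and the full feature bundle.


underlying: vu-sobu-su-ar
VEL=so - signalled by the affix -su
MOD=em - signalled by the affix vu-
CLASS=gu - signalled by the affix -ar
check: vusobusuar -> vuzobuzuar
lemma: sobu; VEL=so; MOD=em; CLASS=gu


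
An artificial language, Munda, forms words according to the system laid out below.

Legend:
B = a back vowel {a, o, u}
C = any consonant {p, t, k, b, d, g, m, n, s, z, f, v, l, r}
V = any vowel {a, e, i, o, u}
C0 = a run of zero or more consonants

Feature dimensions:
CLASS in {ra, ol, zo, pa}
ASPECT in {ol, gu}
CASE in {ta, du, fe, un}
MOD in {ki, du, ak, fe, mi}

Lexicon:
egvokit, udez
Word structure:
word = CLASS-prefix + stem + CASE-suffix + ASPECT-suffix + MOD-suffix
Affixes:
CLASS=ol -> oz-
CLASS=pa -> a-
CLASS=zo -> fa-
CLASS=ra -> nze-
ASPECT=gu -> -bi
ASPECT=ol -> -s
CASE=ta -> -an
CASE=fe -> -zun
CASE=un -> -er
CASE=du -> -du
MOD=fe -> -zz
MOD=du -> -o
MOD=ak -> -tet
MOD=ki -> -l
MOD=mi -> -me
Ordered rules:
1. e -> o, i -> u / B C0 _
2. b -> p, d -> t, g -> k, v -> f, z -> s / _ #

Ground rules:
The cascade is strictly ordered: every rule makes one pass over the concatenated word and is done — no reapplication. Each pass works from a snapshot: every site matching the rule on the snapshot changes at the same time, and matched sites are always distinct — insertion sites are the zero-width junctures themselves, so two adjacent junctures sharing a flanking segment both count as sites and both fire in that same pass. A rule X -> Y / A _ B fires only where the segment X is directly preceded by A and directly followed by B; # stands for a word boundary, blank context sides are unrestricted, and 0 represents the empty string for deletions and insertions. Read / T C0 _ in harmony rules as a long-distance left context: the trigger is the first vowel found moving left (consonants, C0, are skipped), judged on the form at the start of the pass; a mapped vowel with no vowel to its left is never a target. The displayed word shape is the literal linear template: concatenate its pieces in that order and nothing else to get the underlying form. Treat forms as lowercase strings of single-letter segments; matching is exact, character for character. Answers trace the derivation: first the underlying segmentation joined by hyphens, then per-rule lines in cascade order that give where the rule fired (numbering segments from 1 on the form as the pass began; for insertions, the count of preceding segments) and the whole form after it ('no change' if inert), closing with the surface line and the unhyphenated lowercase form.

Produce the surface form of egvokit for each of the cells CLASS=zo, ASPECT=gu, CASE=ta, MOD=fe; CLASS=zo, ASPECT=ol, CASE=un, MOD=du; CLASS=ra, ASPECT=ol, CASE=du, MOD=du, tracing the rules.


cell CLASS=zo, ASPECT=gu, CASE=ta, MOD=fe:
underlying: fa-egvokit-an-bi-zz
1. e -> o, i -> u / B C0 _: fires at position(s) 3, 8, 13: faogvokutanbuzz
2. b -> p, d -> t, g -> k, v -> f, z -> s / _ #: fires at position(s) 15: faogvokutanbuzs
surface: faogvokutanbuzs

cell CLASS=zo, ASPECT=ol, CASE=un, MOD=du:
underlying: fa-egvokit-er-s-o
1. e -> o, i -> u / B C0 _: fires at position(s) 3, 8: faogvokuterso
2. b -> p, d -> t, g -> k, v -> f, z -> s / _ #: no change
surface: faogvokuterso

cell CLASS=ra, ASPECT=ol, CASE=du, MOD=du:
underlying: nze-egvokit-du-s-o
1. e -> o, i -> u / B C0 _: fires at position(s) 9: nzeegvokutduso
2. b -> p, d -> t, g -> k, v -> f, z -> s / _ #: no change
surface: nzeegvokutduso


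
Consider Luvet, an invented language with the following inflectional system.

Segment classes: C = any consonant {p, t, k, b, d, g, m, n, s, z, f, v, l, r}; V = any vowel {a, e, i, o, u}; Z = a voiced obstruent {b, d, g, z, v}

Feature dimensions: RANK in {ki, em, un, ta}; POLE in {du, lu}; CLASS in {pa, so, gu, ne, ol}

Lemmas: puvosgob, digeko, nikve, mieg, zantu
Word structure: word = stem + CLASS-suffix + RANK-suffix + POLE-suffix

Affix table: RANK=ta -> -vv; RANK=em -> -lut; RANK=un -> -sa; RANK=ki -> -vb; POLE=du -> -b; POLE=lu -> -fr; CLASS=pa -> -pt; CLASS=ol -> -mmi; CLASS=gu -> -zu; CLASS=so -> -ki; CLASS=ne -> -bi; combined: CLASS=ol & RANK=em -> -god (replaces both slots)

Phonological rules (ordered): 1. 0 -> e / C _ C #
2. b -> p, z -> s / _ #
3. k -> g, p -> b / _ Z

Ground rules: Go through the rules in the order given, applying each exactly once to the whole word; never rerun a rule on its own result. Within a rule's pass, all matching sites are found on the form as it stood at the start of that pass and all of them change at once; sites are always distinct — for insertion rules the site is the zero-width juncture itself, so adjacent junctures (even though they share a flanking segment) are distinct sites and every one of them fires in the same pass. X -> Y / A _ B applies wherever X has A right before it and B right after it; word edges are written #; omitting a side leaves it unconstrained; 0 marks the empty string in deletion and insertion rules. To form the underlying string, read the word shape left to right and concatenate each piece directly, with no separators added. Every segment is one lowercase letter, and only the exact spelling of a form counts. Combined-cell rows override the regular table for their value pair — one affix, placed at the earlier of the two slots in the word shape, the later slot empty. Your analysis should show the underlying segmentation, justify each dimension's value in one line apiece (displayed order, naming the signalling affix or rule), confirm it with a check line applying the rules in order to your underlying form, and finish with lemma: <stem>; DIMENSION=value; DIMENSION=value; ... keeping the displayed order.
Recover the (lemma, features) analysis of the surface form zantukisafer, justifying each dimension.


underlying: zantu-ki-sa-fr
RANK=un - signalled by the affix -sa
POLE=lu - signalled by the affix -fr
CLASS=so - signalled by the affix -ki
check: zantukisafr -> zantukisafer -> zantukisafer -> zantukisafer
lemma: zantu; RANK=un; POLE=lu; CLASS=so


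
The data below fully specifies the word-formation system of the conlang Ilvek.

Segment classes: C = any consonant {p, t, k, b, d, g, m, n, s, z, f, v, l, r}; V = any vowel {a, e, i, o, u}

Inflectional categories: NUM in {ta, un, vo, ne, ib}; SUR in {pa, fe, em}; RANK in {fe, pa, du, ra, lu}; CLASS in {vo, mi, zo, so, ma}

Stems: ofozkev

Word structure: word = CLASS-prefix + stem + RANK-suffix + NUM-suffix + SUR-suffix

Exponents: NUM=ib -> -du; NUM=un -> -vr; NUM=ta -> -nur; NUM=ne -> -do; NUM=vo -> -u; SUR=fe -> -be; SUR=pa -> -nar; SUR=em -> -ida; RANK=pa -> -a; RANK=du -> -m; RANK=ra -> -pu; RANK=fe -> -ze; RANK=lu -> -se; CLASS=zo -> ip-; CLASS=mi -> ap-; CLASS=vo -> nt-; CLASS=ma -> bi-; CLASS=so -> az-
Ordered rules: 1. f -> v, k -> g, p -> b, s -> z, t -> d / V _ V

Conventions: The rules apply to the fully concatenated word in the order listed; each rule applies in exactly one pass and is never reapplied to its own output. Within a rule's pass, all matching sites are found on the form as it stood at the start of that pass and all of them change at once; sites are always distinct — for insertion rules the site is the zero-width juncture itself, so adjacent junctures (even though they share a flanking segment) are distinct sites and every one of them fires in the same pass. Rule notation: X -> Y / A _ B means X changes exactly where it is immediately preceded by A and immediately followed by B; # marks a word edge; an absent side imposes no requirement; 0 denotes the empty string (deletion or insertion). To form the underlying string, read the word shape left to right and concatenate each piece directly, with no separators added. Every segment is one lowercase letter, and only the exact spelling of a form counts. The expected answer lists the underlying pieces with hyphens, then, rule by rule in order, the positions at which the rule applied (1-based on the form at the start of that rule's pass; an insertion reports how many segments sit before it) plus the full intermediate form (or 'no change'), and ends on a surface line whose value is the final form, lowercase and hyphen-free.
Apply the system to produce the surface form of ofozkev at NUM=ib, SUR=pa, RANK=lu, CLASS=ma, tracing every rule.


underlying: bi-ofozkev-se-du-nar
1. f -> v, k -> g, p -> b, s -> z, t -> d / V _ V: fires at position(s) 4: biovozkevsedunar
surface: biovozkevsedunar


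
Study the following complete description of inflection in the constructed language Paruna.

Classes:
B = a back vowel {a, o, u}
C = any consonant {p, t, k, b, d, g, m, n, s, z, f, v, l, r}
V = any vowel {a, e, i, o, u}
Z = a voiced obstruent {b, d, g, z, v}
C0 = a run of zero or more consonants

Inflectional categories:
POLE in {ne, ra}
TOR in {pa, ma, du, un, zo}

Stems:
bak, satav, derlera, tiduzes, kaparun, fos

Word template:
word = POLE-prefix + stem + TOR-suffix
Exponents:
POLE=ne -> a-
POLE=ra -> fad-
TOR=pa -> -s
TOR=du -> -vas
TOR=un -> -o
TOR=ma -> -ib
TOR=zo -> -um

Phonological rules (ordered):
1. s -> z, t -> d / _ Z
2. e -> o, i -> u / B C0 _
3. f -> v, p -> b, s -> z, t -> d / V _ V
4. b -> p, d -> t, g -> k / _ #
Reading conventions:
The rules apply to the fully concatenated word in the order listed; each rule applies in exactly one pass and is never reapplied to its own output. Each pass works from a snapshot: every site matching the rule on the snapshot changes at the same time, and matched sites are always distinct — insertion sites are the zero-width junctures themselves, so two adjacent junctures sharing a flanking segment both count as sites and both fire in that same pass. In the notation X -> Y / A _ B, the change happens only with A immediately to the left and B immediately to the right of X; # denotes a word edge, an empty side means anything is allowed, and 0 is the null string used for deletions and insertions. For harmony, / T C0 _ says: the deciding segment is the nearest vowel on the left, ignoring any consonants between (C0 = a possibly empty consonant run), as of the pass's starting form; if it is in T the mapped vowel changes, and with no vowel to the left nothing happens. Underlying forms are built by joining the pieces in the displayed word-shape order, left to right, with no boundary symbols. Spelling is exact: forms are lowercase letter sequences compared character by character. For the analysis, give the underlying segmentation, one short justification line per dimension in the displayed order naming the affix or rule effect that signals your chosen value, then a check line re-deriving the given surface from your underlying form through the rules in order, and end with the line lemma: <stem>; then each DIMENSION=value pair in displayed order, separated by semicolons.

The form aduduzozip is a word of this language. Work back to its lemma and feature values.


underlying: a-tiduzes-ib
POLE=ne - signalled by the affix a-
TOR=ma - signalled by the affix -ib
check: atiduzesib -> atiduzesib -> atuduzosib -> aduduzozib -> aduduzozip
lemma: tiduzes; POLE=ne; TOR=ma


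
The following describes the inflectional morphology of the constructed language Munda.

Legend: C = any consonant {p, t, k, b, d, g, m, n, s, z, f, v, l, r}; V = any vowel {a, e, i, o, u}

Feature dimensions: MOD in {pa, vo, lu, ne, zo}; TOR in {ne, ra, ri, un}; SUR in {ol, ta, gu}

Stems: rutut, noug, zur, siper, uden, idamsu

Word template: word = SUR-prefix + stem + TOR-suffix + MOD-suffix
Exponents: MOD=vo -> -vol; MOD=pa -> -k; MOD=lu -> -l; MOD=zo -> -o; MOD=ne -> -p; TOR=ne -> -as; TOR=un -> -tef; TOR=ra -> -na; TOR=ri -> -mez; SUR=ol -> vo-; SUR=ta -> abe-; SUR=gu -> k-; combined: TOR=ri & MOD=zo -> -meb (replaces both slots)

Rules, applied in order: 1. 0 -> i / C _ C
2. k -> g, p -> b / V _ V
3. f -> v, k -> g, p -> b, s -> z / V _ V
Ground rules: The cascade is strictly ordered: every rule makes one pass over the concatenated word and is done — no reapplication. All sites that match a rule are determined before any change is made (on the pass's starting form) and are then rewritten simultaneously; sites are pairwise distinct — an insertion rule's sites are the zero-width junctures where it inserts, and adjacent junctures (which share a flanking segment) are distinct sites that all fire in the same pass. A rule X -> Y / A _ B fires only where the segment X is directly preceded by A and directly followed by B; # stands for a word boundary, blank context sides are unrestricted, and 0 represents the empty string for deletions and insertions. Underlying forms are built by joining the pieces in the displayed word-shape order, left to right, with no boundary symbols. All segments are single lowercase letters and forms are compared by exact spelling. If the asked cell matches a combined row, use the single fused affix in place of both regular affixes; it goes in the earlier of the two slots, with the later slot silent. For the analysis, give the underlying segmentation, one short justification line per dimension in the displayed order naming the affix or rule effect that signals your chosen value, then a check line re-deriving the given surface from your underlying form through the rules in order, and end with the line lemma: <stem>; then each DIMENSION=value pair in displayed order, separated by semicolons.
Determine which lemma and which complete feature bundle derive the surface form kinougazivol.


underlying: k-noug-as-vol
MOD=vo - signalled by the affix -vol
TOR=ne - signalled by the affix -as
SUR=gu - signalled by the affix k-
check: knougasvol -> kinougasivol -> kinougasivol -> kinougazivol
lemma: noug; MOD=vo; TOR=ne; SUR=gu


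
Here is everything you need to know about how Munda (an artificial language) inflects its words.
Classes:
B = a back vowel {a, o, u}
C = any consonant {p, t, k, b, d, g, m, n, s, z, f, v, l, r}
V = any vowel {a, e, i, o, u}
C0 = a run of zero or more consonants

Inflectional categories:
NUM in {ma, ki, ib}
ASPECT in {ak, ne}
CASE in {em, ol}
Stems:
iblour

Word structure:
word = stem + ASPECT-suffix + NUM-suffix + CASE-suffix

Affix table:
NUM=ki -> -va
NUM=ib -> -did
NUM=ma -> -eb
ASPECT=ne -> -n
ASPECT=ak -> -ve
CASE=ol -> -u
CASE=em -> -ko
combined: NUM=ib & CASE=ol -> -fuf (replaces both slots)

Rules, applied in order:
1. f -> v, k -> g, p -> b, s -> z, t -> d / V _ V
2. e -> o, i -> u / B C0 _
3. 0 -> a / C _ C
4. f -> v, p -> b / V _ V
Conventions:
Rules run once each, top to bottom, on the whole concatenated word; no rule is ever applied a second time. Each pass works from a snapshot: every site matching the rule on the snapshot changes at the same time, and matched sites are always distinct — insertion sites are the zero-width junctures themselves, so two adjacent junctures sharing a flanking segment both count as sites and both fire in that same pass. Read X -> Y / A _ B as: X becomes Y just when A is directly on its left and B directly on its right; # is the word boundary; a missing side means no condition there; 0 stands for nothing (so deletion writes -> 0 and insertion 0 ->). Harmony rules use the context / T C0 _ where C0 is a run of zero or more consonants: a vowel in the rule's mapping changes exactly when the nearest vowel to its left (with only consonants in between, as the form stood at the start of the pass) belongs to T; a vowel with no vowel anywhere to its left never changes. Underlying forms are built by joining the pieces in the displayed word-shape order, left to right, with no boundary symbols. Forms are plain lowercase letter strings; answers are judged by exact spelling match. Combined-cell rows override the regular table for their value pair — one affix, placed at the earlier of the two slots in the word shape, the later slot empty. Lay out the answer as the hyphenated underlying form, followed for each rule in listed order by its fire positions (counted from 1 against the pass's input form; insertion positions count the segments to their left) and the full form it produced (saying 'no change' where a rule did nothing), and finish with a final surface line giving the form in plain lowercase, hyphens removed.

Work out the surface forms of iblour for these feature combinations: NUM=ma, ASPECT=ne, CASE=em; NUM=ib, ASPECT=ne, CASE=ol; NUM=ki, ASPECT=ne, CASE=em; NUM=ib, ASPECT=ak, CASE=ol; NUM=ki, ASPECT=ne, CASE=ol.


cell NUM=ma, ASPECT=ne, CASE=em:
underlying: iblour-n-eb-ko
1. f -> v, k -> g, p -> b, s -> z, t -> d / V _ V: no change
2. e -> o, i -> u / B C0 _: fires at position(s) 8: iblournobko
3. 0 -> a / C _ C: inserts after position(s) 2, 6, 9: ibalouranobako
4. f -> v, p -> b / V _ V: no change
surface: ibalouranobako

cell NUM=ib, ASPECT=ne, CASE=ol:
underlying: iblour-n-fuf
1. f -> v, k -> g, p -> b, s -> z, t -> d / V _ V: no change
2. e -> o, i -> u / B C0 _: no change
3. 0 -> a / C _ C: inserts after position(s) 2, 6, 7: ibalouranafuf
4. f -> v, p -> b / V _ V: fires at position(s) 11: ibalouranavuf
surface: ibalouranavuf

cell NUM=ki, ASPECT=ne, CASE=em:
underlying: iblour-n-va-ko
1. f -> v, k -> g, p -> b, s -> z, t -> d / V _ V: fires at position(s) 10: iblournvago
2. e -> o, i -> u / B C0 _: no change
3. 0 -> a / C _ C: inserts after position(s) 2, 6, 7: ibalouranavago
4. f -> v, p -> b / V _ V: no change
surface: ibalouranavago

cell NUM=ib, ASPECT=ak, CASE=ol:
underlying: iblour-ve-fuf
1. f -> v, k -> g, p -> b, s -> z, t -> d / V _ V: fires at position(s) 9: iblourvevuf
2. e -> o, i -> u / B C0 _: fires at position(s) 8: iblourvovuf
3. 0 -> a / C _ C: inserts after position(s) 2, 6: ibalouravovuf
4. f -> v, p -> b / V _ V: no change
surface: ibalouravovuf

cell NUM=ki, ASPECT=ne, CASE=ol:
underlying: iblour-n-va-u
1. f -> v, k -> g, p -> b, s -> z, t -> d / V _ V: no change
2. e -> o, i -> u / B C0 _: no change
3. 0 -> a / C _ C: inserts after position(s) 2, 6, 7: ibalouranavau
4. f -> v, p -> b / V _ V: no change
surface: ibalouranavau
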